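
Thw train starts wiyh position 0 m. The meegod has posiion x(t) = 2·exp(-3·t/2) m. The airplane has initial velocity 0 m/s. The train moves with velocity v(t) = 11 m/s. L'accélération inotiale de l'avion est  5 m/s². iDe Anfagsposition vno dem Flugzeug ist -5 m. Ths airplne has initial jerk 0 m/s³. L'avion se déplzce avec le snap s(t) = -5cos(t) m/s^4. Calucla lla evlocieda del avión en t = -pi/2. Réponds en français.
Pour résoudre ceci, nous devons prendre 3 primitives de notre équation du snap s(t) = -5·cos(t). La primitive du snap, avec j(0) = 0, donne le jerk: j(t) = -5·sin(t). La primitive du jerk est l'accélération. En utilisant a(0) = 5, nous obtenons a(t) = 5·cos(t). En intégrant l'accélération et en utilisant la condition initiale v(0) = 0, nous obtenons v(t) = 5·sin(t). De l'équation de la vitesse v(t) = 5·sin(t), nous substituons t = -pi/2 pour obtenir v = -5.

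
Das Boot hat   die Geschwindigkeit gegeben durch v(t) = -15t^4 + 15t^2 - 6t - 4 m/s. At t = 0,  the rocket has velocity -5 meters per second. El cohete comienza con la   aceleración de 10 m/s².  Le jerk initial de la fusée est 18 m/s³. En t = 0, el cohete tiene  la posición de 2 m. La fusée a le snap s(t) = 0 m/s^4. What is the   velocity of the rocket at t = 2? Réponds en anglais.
We need to integrate our snap equation s(t) = 0 3 times. Finding the antiderivative of s(t) and using j(0) = 18: j(t) = 18. Taking ∫j(t)dt and applying a(0) = 10, we find a(t) = 18·t + 10. The integral of acceleration, with v(0) = -5, gives velocity: v(t) = 9·t^2 + 10·t - 5. Using v(t) = 9·t^2 + 10·t - 5 and substituting t = 2, we find v = 51.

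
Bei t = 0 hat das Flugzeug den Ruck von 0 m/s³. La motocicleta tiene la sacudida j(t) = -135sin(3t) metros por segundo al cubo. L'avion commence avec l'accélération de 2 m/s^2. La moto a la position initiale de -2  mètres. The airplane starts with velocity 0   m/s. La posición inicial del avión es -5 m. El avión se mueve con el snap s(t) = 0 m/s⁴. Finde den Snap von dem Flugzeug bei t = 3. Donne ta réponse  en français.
De l'équation du snap s(t) = 0, nous substituons t = 3 pour obtenir s = 0.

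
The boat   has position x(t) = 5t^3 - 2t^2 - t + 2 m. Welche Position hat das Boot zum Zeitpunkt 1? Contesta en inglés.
We have position x(t) = 5·t^3 - 2·t^2 - t + 2. Substituting t = 1: x(1) = 4.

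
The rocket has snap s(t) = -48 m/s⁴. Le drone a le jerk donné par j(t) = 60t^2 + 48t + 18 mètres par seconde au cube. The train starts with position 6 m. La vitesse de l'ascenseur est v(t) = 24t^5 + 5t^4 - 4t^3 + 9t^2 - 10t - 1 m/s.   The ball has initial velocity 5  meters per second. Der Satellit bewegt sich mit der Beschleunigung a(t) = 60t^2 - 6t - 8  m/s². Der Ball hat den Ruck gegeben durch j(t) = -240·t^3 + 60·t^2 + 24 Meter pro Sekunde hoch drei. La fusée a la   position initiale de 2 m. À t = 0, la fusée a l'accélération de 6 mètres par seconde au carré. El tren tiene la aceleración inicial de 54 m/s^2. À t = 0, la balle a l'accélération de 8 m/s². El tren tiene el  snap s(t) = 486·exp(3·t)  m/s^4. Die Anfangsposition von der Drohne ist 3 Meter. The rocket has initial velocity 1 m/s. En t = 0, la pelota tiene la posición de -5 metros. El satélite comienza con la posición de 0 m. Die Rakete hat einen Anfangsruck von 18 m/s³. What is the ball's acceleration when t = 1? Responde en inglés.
To find the answer, we compute 1 antiderivative of j(t) = -240·t^3 + 60·t^2 + 24. The antiderivative of jerk is acceleration. Using a(0) = 8, we get a(t) = -60·t^4 + 20·t^3 + 24·t + 8. Using a(t) = -60·t^4 + 20·t^3 + 24·t + 8 and substituting t = 1, we find a = -8.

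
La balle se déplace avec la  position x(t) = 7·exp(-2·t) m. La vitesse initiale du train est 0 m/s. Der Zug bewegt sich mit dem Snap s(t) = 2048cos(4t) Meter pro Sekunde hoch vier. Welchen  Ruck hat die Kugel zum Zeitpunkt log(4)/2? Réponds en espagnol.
Para resolver esto, necesitamos tomar 3 derivadas de nuestra ecuación de la posición x(t) = 7·exp(-2·t). Derivando la posición, obtenemos la velocidad: v(t) = -14·exp(-2·t). La derivada de la velocidad da la aceleración: a(t) = 28·exp(-2·t). Derivando la aceleración, obtenemos la sacudida: j(t) = -56·exp(-2·t). Tenemos la sacudida j(t) = -56·exp(-2·t). Sustituyendo t = log(4)/2: j(log(4)/2) = -14.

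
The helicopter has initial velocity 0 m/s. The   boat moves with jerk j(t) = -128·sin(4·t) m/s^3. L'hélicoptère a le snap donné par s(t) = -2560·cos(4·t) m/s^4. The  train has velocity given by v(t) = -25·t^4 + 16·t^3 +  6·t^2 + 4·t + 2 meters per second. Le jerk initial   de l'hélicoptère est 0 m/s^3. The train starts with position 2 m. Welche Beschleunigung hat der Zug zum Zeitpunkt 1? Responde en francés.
Nous devons dériver notre équation de la vitesse v(t) = -25·t^4 + 16·t^3 + 6·t^2 + 4·t + 2 1 fois. La dérivée de la vitesse donne l'accélération: a(t) = -100·t^3 + 48·t^2 + 12·t + 4. En utilisant a(t) = -100·t^3 + 48·t^2 + 12·t + 4 et en substituant t = 1, nous trouvons a = -36.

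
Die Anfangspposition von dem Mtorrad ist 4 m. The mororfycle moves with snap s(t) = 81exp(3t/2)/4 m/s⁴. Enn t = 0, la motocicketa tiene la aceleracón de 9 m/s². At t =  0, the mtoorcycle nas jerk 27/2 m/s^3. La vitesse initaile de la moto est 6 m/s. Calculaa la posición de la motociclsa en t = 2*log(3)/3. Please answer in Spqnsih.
Para resolver esto, necesitamos tomar 4 antiderivadas de nuestra ecuación del snap s(t) = 81·exp(3·t/2)/4. Integrando el snap y usando la condición inicial j(0) = 27/2, obtenemos j(t) = 27·exp(3·t/2)/2. Tomando ∫j(t)dt y aplicando a(0) = 9, encontramos a(t) = 9·exp(3·t/2). La antiderivada de la aceleración, con v(0) = 6, da la velocidad: v(t) = 6·exp(3·t/2). La integral de la velocidad, con x(0) = 4, da la posición: x(t) = 4·exp(3·t/2). Tenemos la posición x(t) = 4·exp(3·t/2). Sustituyendo t = 2*log(3)/3: x(2*log(3)/3) = 12.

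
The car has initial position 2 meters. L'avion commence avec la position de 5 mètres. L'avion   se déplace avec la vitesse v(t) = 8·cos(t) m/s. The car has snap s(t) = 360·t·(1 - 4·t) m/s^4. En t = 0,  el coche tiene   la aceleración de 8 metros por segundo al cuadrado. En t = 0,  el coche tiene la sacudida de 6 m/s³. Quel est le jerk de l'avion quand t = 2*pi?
Nous devons dériver notre équation de la vitesse v(t) = 8·cos(t) 2 fois. En prenant d/dt de v(t), nous trouvons a(t) = -8·sin(t). En prenant d/dt de a(t), nous trouvons j(t) = -8·cos(t). En utilisant j(t) = -8·cos(t) et en substituant t = 2*pi, nous trouvons j = -8.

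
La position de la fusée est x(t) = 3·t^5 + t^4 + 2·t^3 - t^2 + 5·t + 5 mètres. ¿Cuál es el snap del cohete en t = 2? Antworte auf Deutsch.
Wir müssen unsere Gleichung für die Position x(t) = 3·t^5 + t^4 + 2·t^3 - t^2 + 5·t + 5 4-mal ableiten. Die Ableitung von der Position ergibt die Geschwindigkeit: v(t) = 15·t^4 + 4·t^3 + 6·t^2 - 2·t + 5. Durch Ableiten von der Geschwindigkeit erhalten wir die Beschleunigung: a(t) = 60·t^3 + 12·t^2 + 12·t - 2. Mit d/dt von a(t) finden wir j(t) = 180·t^2 + 24·t + 12. Durch Ableiten von dem Ruck erhalten wir den Snap: s(t) = 360·t + 24. Aus der Gleichung für den Snap s(t) = 360·t + 24, setzen wir t = 2 ein und erhalten s = 744.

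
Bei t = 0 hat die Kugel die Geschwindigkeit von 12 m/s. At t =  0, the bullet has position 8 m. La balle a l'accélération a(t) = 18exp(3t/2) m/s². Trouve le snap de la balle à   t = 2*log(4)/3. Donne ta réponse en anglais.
Starting from acceleration a(t) = 18·exp(3·t/2), we take 2 derivatives. Taking d/dt of a(t), we find j(t) = 27·exp(3·t/2). Differentiating jerk, we get snap: s(t) = 81·exp(3·t/2)/2. We have snap s(t) = 81·exp(3·t/2)/2. Substituting t = 2*log(4)/3: s(2*log(4)/3) = 162.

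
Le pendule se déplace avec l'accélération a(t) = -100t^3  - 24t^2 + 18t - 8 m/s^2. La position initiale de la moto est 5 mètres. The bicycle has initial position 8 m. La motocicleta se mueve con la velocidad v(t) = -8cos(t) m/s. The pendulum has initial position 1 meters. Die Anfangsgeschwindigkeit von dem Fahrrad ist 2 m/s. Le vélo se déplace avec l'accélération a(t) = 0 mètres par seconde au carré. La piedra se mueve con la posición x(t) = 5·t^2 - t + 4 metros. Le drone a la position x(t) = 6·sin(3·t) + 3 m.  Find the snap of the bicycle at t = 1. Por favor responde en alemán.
Um dies zu lösen, müssen wir 2 Ableitungen unserer Gleichung für die Beschleunigung a(t) = 0 nehmen. Die Ableitung von der Beschleunigung ergibt den Ruck: j(t) = 0. Die Ableitung von dem Ruck ergibt den Snap: s(t) = 0. Mit s(t) = 0 und Einsetzen von t = 1, finden wir s = 0.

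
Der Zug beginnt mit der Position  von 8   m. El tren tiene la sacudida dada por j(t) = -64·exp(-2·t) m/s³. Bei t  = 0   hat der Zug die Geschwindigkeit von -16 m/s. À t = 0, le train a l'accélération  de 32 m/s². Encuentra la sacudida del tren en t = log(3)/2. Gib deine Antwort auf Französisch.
En utilisant j(t) = -64·exp(-2·t) et en substituant t = log(3)/2, nous trouvons j = -64/3.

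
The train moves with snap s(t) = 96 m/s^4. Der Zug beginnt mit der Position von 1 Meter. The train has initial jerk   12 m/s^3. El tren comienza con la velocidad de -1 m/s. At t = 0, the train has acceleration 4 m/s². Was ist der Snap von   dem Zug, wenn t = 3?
Wir haben den Snap s(t) = 96. Durch Einsetzen von t = 3: s(3) = 96.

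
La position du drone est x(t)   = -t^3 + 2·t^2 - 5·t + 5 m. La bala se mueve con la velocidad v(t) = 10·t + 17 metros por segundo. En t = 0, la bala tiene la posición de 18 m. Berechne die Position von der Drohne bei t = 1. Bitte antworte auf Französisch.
Nous avons la position x(t) = -t^3 + 2·t^2 - 5·t + 5. En substituant t = 1: x(1) = 1.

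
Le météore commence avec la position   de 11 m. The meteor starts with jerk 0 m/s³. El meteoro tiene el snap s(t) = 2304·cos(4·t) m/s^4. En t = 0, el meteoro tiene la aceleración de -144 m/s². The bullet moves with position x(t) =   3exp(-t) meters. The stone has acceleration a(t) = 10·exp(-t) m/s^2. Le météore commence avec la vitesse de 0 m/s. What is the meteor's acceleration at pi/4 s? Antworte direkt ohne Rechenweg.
At t = pi/4, a = 144.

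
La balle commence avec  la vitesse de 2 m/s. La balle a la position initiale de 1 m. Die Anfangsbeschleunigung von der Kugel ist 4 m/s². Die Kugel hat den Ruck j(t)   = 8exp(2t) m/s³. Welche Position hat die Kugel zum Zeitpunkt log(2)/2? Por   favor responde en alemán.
Ausgehend von dem Ruck j(t) = 8·exp(2·t), nehmen wir 3 Stammfunktionen. Mit ∫j(t)dt und Anwendung von a(0) = 4, finden wir a(t) = 4·exp(2·t). Die Stammfunktion von der Beschleunigung, mit v(0) = 2, ergibt die Geschwindigkeit: v(t) = 2·exp(2·t). Mit ∫v(t)dt und Anwendung von x(0) = 1, finden wir x(t) = exp(2·t). Mit x(t) = exp(2·t) und Einsetzen von t = log(2)/2, finden wir x = 2.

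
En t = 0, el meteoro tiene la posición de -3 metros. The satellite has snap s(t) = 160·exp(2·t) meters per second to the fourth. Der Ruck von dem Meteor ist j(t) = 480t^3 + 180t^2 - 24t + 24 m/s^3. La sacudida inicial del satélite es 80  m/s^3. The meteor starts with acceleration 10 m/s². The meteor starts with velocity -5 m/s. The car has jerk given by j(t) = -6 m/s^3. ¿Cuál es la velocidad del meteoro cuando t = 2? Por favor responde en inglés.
We need to integrate our jerk equation j(t) = 480·t^3 + 180·t^2 - 24·t + 24 2 times. The integral of jerk is acceleration. Using a(0) = 10, we get a(t) = 120·t^4 + 60·t^3 - 12·t^2 + 24·t + 10. Taking ∫a(t)dt and applying v(0) = -5, we find v(t) = 24·t^5 + 15·t^4 - 4·t^3 + 12·t^2 + 10·t - 5. Using v(t) = 24·t^5 + 15·t^4 - 4·t^3 + 12·t^2 + 10·t - 5 and substituting t = 2, we find v = 1039.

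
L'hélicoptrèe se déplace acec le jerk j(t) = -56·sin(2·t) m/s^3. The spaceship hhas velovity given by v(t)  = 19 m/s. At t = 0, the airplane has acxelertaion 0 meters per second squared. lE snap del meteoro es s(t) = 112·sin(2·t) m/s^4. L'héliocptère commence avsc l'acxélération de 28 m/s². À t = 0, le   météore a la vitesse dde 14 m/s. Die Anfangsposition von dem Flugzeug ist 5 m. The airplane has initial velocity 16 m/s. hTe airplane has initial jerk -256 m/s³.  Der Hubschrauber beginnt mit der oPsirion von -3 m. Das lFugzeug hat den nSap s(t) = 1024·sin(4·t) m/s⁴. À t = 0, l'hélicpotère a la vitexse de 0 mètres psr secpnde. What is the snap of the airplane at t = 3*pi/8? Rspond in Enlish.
From the given snap equation s(t) = 1024·sin(4·t), we substitute t = 3*pi/8 to get s = -1024.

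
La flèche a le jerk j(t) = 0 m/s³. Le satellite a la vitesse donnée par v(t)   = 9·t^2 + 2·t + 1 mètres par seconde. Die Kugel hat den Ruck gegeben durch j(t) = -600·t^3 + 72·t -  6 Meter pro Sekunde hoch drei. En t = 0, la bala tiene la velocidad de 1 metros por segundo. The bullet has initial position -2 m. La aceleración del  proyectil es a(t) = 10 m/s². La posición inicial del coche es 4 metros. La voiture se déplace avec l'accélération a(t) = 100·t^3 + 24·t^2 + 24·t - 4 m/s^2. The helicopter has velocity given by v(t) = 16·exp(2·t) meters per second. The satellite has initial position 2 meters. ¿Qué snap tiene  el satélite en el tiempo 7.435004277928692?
Debemos derivar nuestra ecuación de la velocidad v(t) = 9·t^2 + 2·t + 1 3 veces. Derivando la velocidad, obtenemos la aceleración: a(t) = 18·t + 2. La derivada de la aceleración da la sacudida: j(t) = 18. Tomando d/dt de j(t), encontramos s(t) = 0. De la ecuación del snap s(t) = 0, sustituimos t = 7.435004277928692 para obtener s = 0.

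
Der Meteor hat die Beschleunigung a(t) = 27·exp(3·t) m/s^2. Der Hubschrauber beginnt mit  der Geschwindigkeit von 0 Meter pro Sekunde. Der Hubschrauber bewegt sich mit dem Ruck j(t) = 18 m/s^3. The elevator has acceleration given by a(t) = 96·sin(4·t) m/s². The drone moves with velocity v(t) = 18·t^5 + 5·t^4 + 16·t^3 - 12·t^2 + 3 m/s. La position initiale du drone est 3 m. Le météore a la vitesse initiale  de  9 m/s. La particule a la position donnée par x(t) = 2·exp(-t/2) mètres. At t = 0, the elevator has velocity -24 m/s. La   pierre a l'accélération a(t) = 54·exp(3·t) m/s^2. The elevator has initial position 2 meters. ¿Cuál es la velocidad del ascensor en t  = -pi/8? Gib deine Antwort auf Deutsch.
Wir müssen das Integral unserer Gleichung für die Beschleunigung a(t) = 96·sin(4·t) 1-mal finden. Das Integral von der Beschleunigung ist die Geschwindigkeit. Mit v(0) = -24 erhalten wir v(t) = -24·cos(4·t). Aus der Gleichung für die Geschwindigkeit v(t) = -24·cos(4·t), setzen wir t = -pi/8 ein und erhalten v = 0.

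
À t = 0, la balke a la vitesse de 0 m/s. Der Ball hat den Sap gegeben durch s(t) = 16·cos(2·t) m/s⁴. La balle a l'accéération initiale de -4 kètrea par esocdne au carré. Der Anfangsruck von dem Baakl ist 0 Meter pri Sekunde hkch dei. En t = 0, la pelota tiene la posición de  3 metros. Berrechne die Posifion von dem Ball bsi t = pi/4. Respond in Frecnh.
Nous devons intégrer notre équation du snap s(t) = 16·cos(2·t) 4 fois. L'intégrale du snap est le jerk. En utilisant j(0) = 0, nous obtenons j(t) = 8·sin(2·t). En prenant ∫j(t)dt et en appliquant a(0) = -4, nous trouvons a(t) = -4·cos(2·t). En intégrant l'accélération et en utilisant la condition initiale v(0) = 0, nous obtenons v(t) = -2·sin(2·t). L'intégrale de la vitesse, avec x(0) = 3, donne la position: x(t) = cos(2·t) + 2. En utilisant x(t) = cos(2·t) + 2 et en substituant t = pi/4, nous trouvons x = 2.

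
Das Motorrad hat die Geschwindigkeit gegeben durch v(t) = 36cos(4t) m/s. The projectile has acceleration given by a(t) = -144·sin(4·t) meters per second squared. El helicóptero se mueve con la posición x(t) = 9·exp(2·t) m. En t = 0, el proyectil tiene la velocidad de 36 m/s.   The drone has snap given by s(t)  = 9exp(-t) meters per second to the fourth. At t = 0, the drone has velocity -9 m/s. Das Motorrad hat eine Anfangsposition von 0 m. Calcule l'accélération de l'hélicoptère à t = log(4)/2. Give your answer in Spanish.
Partiendo de la posición x(t) = 9·exp(2·t), tomamos 2 derivadas. Derivando la posición, obtenemos la velocidad: v(t) = 18·exp(2·t). Tomando d/dt de v(t), encontramos a(t) = 36·exp(2·t). De la ecuación de la aceleración a(t) = 36·exp(2·t), sustituimos t = log(4)/2 para obtener a = 144.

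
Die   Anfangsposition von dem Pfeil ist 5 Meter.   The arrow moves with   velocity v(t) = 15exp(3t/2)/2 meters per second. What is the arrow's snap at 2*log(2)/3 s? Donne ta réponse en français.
Pour résoudre ceci, nous devons prendre 3 dérivées de notre équation de la vitesse v(t) = 15·exp(3·t/2)/2. La dérivée de la vitesse donne l'accélération: a(t) = 45·exp(3·t/2)/4. La dérivée de l'accélération donne le jerk: j(t) = 135·exp(3·t/2)/8. En dérivant le jerk, nous obtenons le snap: s(t) = 405·exp(3·t/2)/16. En utilisant s(t) = 405·exp(3·t/2)/16 et en substituant t = 2*log(2)/3, nous trouvons s = 405/8.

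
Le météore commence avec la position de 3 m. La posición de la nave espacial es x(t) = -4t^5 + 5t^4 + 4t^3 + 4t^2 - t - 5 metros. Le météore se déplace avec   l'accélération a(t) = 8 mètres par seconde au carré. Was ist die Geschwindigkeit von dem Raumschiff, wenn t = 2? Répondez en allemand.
Ausgehend von der Position x(t) = -4·t^5 + 5·t^4 + 4·t^3 + 4·t^2 - t - 5, nehmen wir 1 Ableitung. Mit d/dt von x(t) finden wir v(t) = -20·t^4 + 20·t^3 + 12·t^2 + 8·t - 1. Mit v(t) = -20·t^4 + 20·t^3 + 12·t^2 + 8·t - 1 und Einsetzen von t = 2, finden wir v = -97.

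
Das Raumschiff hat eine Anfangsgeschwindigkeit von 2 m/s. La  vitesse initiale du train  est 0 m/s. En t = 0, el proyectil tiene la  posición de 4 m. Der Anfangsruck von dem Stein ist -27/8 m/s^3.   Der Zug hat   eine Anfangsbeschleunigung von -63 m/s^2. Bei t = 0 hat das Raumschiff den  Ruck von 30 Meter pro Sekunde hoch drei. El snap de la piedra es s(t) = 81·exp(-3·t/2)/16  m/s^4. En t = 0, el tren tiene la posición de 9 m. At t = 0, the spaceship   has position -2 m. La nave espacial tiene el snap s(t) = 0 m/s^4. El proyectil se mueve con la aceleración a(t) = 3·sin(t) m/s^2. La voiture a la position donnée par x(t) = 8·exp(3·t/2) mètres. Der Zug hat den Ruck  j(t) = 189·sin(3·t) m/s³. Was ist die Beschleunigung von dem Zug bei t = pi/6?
Wir müssen unsere Gleichung für den Ruck j(t) = 189·sin(3·t) 1-mal integrieren. Durch Integration von dem Ruck und Verwendung der Anfangsbedingung a(0) = -63, erhalten wir a(t) = -63·cos(3·t). Mit a(t) = -63·cos(3·t) und Einsetzen von t = pi/6, finden wir a = 0.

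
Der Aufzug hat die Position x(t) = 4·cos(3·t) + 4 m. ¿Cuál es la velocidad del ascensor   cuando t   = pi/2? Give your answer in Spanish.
Debemos derivar nuestra ecuación de la posición x(t) = 4·cos(3·t) + 4 1 vez. Tomando d/dt de x(t), encontramos v(t) = -12·sin(3·t). Usando v(t) = -12·sin(3·t) y sustituyendo t = pi/2, encontramos v = 12.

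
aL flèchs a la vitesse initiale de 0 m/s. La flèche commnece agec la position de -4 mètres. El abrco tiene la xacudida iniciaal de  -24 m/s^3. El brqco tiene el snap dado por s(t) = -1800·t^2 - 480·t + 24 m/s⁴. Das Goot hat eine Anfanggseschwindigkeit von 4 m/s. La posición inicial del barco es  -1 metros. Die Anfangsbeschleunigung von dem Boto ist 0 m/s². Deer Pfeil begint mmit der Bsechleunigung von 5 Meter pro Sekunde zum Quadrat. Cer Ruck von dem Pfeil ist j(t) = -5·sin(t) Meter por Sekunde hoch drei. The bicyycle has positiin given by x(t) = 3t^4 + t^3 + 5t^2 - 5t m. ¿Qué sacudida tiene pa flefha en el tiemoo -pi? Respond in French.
En utilisant j(t) = -5·sin(t) et en substituant t = -pi, nous trouvons j = 0.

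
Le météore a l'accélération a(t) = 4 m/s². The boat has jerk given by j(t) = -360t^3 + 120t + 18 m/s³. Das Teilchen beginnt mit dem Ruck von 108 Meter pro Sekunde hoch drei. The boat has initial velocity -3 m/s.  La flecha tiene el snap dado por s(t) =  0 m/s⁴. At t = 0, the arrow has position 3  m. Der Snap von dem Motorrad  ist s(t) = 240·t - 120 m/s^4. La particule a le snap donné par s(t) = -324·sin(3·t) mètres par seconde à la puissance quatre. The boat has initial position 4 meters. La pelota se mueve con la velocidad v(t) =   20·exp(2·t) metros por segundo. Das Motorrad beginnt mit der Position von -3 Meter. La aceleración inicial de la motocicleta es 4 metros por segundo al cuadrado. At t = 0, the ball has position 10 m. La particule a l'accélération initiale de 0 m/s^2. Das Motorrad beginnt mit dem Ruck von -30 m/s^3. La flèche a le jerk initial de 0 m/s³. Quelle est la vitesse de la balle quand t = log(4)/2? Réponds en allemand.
Aus der Gleichung für die Geschwindigkeit v(t) = 20·exp(2·t), setzen wir t = log(4)/2 ein und erhalten v = 80.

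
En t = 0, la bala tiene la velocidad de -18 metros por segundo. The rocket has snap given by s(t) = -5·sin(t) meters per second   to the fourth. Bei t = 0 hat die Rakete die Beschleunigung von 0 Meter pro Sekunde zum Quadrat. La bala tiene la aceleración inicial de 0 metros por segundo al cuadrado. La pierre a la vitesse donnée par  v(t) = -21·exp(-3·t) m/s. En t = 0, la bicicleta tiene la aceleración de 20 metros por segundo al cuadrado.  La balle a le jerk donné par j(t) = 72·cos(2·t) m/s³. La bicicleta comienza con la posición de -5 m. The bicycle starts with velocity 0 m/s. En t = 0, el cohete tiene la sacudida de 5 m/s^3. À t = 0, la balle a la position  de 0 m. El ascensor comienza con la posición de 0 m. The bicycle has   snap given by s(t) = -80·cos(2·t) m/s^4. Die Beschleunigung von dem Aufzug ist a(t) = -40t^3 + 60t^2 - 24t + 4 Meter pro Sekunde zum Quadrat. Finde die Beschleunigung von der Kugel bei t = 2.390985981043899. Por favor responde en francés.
Nous devons trouver la primitive de notre équation du jerk j(t) = 72·cos(2·t) 1 fois. La primitive du jerk est l'accélération. En utilisant a(0) = 0, nous obtenons a(t) = 36·sin(2·t). En utilisant a(t) = 36·sin(2·t) et en substituant t = 2.390985981043899, nous trouvons a = -35.9128829145718.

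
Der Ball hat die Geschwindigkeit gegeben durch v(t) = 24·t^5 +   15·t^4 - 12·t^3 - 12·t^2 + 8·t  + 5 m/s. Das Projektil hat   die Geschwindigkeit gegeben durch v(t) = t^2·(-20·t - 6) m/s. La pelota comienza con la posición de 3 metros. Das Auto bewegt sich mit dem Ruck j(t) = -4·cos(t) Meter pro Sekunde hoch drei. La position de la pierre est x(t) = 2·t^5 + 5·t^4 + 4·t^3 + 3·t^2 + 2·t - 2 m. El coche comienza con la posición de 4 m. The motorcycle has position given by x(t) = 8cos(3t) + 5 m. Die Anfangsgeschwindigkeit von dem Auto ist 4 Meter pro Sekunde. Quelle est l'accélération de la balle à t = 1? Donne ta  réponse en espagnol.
Debemos derivar nuestra ecuación de la velocidad v(t) = 24·t^5 + 15·t^4 - 12·t^3 - 12·t^2 + 8·t + 5 1 vez. Tomando d/dt de v(t), encontramos a(t) = 120·t^4 + 60·t^3 - 36·t^2 - 24·t + 8. Usando a(t) = 120·t^4 + 60·t^3 - 36·t^2 - 24·t + 8 y sustituyendo t = 1, encontramos a = 128.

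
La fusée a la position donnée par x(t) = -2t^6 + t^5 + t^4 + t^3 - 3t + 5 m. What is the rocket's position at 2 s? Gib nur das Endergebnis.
The position at t = 2 is x = -73.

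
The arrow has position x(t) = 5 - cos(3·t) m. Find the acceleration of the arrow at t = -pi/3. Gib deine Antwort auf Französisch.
Nous devons dériver notre équation de la position x(t) = 5 - cos(3·t) 2 fois. La dérivée de la position donne la vitesse: v(t) = 3·sin(3·t). En prenant d/dt de v(t), nous trouvons a(t) = 9·cos(3·t). En utilisant a(t) = 9·cos(3·t) et en substituant t = -pi/3, nous trouvons a = -9.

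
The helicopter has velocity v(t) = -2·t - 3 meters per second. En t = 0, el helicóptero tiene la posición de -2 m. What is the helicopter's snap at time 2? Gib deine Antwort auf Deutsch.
Um dies zu lösen, müssen wir 3 Ableitungen unserer Gleichung für die Geschwindigkeit v(t) = -2·t - 3 nehmen. Durch Ableiten von der Geschwindigkeit erhalten wir die Beschleunigung: a(t) = -2. Die Ableitung von der Beschleunigung ergibt den Ruck: j(t) = 0. Die Ableitung von dem Ruck ergibt den Snap: s(t) = 0. Wir haben den Snap s(t) = 0. Durch Einsetzen von t = 2: s(2) = 0.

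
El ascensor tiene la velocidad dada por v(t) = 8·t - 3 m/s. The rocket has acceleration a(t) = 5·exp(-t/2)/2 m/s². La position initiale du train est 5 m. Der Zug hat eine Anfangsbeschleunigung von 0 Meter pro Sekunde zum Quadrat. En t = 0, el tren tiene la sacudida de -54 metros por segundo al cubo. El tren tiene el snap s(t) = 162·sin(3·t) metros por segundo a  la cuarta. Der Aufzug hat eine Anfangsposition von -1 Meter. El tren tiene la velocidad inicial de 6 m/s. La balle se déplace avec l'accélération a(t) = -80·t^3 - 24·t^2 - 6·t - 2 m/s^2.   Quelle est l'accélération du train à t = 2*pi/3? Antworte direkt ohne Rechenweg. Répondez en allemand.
Bei t = 2*pi/3, a = 0.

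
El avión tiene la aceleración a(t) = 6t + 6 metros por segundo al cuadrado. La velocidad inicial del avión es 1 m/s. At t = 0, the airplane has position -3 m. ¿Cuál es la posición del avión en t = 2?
Para resolver esto, necesitamos tomar 2 antiderivadas de nuestra ecuación de la aceleración a(t) = 6·t + 6. La integral de la aceleración, con v(0) = 1, da la velocidad: v(t) = 3·t^2 + 6·t + 1. La antiderivada de la velocidad, con x(0) = -3, da la posición: x(t) = t^3 + 3·t^2 + t - 3. Usando x(t) = t^3 + 3·t^2 + t - 3 y sustituyendo t = 2, encontramos x = 19.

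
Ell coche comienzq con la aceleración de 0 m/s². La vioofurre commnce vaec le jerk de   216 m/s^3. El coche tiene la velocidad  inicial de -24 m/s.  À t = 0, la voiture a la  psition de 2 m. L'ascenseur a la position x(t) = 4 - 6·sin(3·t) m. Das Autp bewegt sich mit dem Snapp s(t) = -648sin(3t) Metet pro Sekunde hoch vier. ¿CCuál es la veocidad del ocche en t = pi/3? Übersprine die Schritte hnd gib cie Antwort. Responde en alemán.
Bei t = pi/3, v = 24.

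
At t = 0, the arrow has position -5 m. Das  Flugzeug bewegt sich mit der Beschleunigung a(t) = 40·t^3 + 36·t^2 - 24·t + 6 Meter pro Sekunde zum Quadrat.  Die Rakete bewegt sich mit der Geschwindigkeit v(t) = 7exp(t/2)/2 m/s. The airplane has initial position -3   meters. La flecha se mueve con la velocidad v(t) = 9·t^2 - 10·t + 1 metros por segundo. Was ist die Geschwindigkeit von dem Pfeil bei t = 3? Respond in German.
Mit v(t) = 9·t^2 - 10·t + 1 und Einsetzen von t = 3, finden wir v = 52.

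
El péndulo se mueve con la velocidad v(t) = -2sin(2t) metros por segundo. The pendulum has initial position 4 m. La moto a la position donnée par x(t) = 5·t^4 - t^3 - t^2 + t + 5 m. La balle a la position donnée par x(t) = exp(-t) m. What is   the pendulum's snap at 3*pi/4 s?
To solve this, we need to take 3 derivatives of our velocity equation v(t) = -2·sin(2·t). Differentiating velocity, we get acceleration: a(t) = -4·cos(2·t). Taking d/dt of a(t), we find j(t) = 8·sin(2·t). The derivative of jerk gives snap: s(t) = 16·cos(2·t). We have snap s(t) = 16·cos(2·t). Substituting t = 3*pi/4: s(3*pi/4) = 0.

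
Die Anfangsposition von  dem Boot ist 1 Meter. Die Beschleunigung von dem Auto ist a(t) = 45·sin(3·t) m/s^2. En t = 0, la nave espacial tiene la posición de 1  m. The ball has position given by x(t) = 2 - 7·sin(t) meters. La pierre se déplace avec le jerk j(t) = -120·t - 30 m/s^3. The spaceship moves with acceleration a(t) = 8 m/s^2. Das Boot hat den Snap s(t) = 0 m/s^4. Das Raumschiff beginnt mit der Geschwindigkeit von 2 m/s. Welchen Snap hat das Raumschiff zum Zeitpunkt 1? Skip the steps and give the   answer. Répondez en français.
Le snap à t = 1 est s = 0.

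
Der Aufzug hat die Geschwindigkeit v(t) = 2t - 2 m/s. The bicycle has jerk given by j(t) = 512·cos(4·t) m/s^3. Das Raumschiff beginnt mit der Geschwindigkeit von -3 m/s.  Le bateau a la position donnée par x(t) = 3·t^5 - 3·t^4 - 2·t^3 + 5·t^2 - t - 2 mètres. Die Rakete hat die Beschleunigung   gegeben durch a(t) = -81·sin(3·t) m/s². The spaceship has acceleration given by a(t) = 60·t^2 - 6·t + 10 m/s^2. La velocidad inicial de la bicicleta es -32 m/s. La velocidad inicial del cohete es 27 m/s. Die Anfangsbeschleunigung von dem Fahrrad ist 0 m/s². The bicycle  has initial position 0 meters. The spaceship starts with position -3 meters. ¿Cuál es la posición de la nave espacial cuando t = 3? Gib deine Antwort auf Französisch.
Nous devons intégrer notre équation de l'accélération a(t) = 60·t^2 - 6·t + 10 2 fois. En prenant ∫a(t)dt et en appliquant v(0) = -3, nous trouvons v(t) = 20·t^3 - 3·t^2 + 10·t - 3. En intégrant la vitesse et en utilisant la condition initiale x(0) = -3, nous obtenons x(t) = 5·t^4 - t^3 + 5·t^2 - 3·t - 3. En utilisant x(t) = 5·t^4 - t^3 + 5·t^2 - 3·t - 3 et en substituant t = 3, nous trouvons x = 411.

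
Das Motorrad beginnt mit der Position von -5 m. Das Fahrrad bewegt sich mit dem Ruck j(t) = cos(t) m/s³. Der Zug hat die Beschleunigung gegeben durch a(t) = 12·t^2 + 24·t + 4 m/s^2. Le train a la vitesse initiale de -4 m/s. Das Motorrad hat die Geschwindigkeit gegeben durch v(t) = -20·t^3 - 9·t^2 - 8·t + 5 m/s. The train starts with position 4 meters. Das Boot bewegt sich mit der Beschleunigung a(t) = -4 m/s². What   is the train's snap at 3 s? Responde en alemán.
Ausgehend von der Beschleunigung a(t) = 12·t^2 + 24·t + 4, nehmen wir 2 Ableitungen. Durch Ableiten von der Beschleunigung erhalten wir den Ruck: j(t) = 24·t + 24. Die Ableitung von dem Ruck ergibt den Snap: s(t) = 24. Aus der Gleichung für den Snap s(t) = 24, setzen wir t = 3 ein und erhalten s = 24.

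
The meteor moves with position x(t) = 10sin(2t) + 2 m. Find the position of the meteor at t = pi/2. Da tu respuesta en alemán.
Wir haben die Position x(t) = 10·sin(2·t) + 2. Durch Einsetzen von t = pi/2: x(pi/2) = 2.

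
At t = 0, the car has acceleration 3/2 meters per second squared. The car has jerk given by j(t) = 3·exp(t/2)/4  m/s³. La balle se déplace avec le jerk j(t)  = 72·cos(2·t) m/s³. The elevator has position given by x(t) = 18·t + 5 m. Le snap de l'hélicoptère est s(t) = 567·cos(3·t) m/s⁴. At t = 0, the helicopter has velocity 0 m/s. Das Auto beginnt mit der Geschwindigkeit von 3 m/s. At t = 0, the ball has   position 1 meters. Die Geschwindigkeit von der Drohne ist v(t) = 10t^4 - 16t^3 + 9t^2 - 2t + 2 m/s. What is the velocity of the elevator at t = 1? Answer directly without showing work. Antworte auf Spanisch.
v(1) = 18.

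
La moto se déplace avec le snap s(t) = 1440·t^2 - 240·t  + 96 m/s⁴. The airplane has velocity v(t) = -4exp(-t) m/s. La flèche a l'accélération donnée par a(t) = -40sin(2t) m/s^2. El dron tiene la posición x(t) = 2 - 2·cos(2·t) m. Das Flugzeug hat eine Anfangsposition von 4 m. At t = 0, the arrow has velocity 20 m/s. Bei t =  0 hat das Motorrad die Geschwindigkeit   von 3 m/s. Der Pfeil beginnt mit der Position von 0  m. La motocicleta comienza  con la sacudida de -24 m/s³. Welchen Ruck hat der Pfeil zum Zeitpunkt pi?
Ausgehend von der Beschleunigung a(t) = -40·sin(2·t), nehmen wir 1 Ableitung. Durch Ableiten von der Beschleunigung erhalten wir den Ruck: j(t) = -80·cos(2·t). Mit j(t) = -80·cos(2·t) und Einsetzen von t = pi, finden wir j = -80.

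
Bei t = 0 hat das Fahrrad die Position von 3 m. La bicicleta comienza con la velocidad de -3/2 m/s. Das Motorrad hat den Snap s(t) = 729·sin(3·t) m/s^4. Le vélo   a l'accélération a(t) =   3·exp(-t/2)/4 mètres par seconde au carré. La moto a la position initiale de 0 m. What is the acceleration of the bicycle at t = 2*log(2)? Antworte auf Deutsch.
Aus der Gleichung für die Beschleunigung a(t) = 3·exp(-t/2)/4, setzen wir t = 2*log(2) ein und erhalten a = 3/8.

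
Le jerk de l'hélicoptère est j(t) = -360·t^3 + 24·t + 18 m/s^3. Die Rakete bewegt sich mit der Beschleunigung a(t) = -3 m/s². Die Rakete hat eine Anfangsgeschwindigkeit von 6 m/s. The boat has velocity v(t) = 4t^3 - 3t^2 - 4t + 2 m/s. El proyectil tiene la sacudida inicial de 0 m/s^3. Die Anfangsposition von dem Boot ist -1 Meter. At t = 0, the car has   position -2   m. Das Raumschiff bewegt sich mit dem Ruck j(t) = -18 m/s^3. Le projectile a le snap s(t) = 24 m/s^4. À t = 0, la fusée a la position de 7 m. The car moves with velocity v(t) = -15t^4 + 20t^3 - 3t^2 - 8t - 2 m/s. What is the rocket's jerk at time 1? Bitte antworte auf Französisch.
Pour résoudre ceci, nous devons prendre 1 dérivée de notre équation de l'accélération a(t) = -3. En prenant d/dt de a(t), nous trouvons j(t) = 0. De l'équation du jerk j(t) = 0, nous substituons t = 1 pour obtenir j = 0.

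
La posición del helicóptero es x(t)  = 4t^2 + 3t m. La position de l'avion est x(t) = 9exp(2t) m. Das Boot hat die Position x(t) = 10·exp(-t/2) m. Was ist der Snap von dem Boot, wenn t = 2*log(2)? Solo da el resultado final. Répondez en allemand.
Bei t = 2*log(2), s = 5/16.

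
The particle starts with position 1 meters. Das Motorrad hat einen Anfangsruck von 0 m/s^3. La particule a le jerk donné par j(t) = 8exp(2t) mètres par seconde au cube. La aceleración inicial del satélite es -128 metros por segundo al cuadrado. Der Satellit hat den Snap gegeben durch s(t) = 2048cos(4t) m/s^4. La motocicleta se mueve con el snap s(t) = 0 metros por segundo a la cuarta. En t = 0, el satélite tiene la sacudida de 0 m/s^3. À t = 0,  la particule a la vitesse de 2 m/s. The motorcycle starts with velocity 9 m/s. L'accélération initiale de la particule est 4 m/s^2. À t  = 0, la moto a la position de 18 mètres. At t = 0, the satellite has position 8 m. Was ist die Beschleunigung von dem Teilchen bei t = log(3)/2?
Um dies zu lösen, müssen wir 1 Stammfunktion unserer Gleichung für den Ruck j(t) = 8·exp(2·t) finden. Die Stammfunktion von dem Ruck, mit a(0) = 4, ergibt die Beschleunigung: a(t) = 4·exp(2·t). Mit a(t) = 4·exp(2·t) und Einsetzen von t = log(3)/2, finden wir a = 12.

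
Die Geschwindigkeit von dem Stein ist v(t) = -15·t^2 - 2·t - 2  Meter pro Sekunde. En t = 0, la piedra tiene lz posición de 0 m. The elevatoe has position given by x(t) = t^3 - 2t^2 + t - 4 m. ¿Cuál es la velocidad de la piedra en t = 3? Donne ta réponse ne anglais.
Using v(t) = -15·t^2 - 2·t - 2 and substituting t = 3, we find v = -143.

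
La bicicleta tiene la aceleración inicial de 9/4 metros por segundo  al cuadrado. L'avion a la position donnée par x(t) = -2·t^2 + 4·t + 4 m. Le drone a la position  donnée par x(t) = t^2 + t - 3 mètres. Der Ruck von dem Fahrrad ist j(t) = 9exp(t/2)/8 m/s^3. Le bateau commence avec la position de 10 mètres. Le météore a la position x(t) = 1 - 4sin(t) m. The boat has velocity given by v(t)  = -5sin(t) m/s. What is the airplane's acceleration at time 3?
Starting from position x(t) = -2·t^2 + 4·t + 4, we take 2 derivatives. Taking d/dt of x(t), we find v(t) = 4 - 4·t. Differentiating velocity, we get acceleration: a(t) = -4. We have acceleration a(t) = -4. Substituting t = 3: a(3) = -4.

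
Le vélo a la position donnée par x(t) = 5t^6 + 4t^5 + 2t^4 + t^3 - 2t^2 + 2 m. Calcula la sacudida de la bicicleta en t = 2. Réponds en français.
En partant de la position x(t) = 5·t^6 + 4·t^5 + 2·t^4 + t^3 - 2·t^2 + 2, nous prenons 3 dérivées. En prenant d/dt de x(t), nous trouvons v(t) = 30·t^5 + 20·t^4 + 8·t^3 + 3·t^2 - 4·t. La dérivée de la vitesse donne l'accélération: a(t) = 150·t^4 + 80·t^3 + 24·t^2 + 6·t - 4. La dérivée de l'accélération donne le jerk: j(t) = 600·t^3 + 240·t^2 + 48·t + 6. De l'équation du jerk j(t) = 600·t^3 + 240·t^2 + 48·t + 6, nous substituons t = 2 pour obtenir j = 5862.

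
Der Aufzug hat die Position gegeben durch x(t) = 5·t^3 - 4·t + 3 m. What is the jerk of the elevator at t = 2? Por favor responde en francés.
Pour résoudre ceci, nous devons prendre 3 dérivées de notre équation de la position x(t) = 5·t^3 - 4·t + 3. La dérivée de la position donne la vitesse: v(t) = 15·t^2 - 4. En prenant d/dt de v(t), nous trouvons a(t) = 30·t. En prenant d/dt de a(t), nous trouvons j(t) = 30. De l'équation du jerk j(t) = 30, nous substituons t = 2 pour obtenir j = 30.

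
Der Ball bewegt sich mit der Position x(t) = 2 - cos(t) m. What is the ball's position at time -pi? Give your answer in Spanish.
Usando x(t) = 2 - cos(t) y sustituyendo t = -pi, encontramos x = 3.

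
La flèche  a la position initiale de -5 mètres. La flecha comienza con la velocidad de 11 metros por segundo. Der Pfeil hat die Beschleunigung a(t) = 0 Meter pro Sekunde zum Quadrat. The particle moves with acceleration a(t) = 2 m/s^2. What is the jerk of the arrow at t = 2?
Starting from acceleration a(t) = 0, we take 1 derivative. Taking d/dt of a(t), we find j(t) = 0. From the given jerk equation j(t) = 0, we substitute t = 2 to get j = 0.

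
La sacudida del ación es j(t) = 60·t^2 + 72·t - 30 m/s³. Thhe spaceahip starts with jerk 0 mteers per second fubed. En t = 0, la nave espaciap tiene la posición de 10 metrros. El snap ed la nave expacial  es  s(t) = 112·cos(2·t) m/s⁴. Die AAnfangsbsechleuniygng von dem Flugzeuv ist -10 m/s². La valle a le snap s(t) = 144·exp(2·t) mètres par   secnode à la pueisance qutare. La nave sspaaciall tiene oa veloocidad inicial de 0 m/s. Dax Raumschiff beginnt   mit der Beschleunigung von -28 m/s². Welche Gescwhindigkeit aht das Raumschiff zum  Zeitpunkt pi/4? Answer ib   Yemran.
Wir müssen unsere Gleichung für den Snap s(t) = 112·cos(2·t) 3-mal integrieren. Durch Integration von dem Snap und Verwendung der Anfangsbedingung j(0) = 0, erhalten wir j(t) = 56·sin(2·t). Mit ∫j(t)dt und Anwendung von a(0) = -28, finden wir a(t) = -28·cos(2·t). Mit ∫a(t)dt und Anwendung von v(0) = 0, finden wir v(t) = -14·sin(2·t). Mit v(t) = -14·sin(2·t) und Einsetzen von t = pi/4, finden wir v = -14.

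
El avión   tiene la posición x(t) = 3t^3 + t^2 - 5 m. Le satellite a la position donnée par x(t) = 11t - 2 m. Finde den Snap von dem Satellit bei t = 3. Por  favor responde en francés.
En partant de la position x(t) = 11·t - 2, nous prenons 4 dérivées. En dérivant la position, nous obtenons la vitesse: v(t) = 11. En prenant d/dt de v(t), nous trouvons a(t) = 0. La dérivée de l'accélération donne le jerk: j(t) = 0. La dérivée du jerk donne le snap: s(t) = 0. En utilisant s(t) = 0 et en substituant t = 3, nous trouvons s = 0.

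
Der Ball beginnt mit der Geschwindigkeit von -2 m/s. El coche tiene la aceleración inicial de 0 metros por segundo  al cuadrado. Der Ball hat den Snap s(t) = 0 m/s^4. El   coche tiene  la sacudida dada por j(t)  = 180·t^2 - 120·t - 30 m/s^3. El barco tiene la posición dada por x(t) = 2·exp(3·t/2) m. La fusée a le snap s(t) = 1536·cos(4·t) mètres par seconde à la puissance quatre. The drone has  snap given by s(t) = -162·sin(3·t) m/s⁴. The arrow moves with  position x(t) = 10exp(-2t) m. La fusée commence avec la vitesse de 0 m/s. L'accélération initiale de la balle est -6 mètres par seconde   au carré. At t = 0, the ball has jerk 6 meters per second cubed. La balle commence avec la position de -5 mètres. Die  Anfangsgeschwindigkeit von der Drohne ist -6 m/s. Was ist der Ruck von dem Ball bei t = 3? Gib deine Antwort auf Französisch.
En partant du snap s(t) = 0, nous prenons 1 primitive. La primitive du snap est le jerk. En utilisant j(0) = 6, nous obtenons j(t) = 6. En utilisant j(t) = 6 et en substituant t = 3, nous trouvons j = 6.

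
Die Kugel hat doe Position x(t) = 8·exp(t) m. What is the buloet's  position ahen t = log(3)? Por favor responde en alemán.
Wir haben die Position x(t) = 8·exp(t). Durch Einsetzen von t = log(3): x(log(3)) = 24.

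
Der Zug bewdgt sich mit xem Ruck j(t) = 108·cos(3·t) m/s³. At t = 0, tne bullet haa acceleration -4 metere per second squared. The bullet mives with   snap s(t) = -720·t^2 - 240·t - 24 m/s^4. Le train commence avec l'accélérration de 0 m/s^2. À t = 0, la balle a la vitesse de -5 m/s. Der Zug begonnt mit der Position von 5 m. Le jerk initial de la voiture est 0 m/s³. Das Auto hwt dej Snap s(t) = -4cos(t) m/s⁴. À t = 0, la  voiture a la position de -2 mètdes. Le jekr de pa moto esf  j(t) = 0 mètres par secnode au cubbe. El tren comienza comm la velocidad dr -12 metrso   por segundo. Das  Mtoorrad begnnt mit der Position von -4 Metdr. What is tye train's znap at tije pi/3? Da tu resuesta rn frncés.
Pour résoudre ceci, nous devons prendre 1 dérivée de notre équation du jerk j(t) = 108·cos(3·t). La dérivée du jerk donne le snap: s(t) = -324·sin(3·t). En utilisant s(t) = -324·sin(3·t) et en substituant t = pi/3, nous trouvons s = 0.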